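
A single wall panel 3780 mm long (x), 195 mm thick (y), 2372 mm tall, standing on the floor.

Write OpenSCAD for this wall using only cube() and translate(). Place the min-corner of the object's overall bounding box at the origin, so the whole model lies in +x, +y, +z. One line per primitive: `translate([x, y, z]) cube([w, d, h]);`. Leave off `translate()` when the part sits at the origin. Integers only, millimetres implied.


cube([3780, 195, 2372]);


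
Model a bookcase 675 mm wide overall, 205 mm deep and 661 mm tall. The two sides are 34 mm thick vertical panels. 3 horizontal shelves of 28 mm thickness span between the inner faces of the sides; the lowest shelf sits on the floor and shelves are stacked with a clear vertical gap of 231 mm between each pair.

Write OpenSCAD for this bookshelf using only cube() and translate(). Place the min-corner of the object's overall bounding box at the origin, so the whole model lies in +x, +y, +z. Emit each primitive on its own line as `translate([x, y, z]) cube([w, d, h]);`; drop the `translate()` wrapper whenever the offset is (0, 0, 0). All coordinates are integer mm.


cube([34, 205, 661]);
translate([641, 0, 0]) cube([34, 205, 661]);
translate([34, 0, 0]) cube([607, 205, 28]);
translate([34, 0, 259]) cube([607, 205, 28]);
translate([34, 0, 518]) cube([607, 205, 28]);


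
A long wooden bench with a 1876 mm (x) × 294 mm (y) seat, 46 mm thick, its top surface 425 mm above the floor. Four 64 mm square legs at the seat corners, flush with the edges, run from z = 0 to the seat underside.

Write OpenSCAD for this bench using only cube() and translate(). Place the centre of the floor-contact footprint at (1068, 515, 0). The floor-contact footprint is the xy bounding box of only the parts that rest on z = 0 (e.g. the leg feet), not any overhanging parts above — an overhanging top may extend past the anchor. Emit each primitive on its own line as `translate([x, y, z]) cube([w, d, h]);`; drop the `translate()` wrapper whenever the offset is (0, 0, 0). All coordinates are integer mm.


translate([130, 368, 379]) cube([1876, 294, 46]);
translate([130, 368, 0]) cube([64, 64, 379]);
translate([130, 598, 0]) cube([64, 64, 379]);
translate([1942, 368, 0]) cube([64, 64, 379]);
translate([1942, 598, 0]) cube([64, 64, 379]);


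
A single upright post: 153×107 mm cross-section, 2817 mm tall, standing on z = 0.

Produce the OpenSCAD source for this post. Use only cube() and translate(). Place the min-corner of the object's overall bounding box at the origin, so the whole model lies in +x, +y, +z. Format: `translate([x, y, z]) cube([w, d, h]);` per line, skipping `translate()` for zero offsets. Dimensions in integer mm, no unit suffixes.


cube([153, 107, 2817]);


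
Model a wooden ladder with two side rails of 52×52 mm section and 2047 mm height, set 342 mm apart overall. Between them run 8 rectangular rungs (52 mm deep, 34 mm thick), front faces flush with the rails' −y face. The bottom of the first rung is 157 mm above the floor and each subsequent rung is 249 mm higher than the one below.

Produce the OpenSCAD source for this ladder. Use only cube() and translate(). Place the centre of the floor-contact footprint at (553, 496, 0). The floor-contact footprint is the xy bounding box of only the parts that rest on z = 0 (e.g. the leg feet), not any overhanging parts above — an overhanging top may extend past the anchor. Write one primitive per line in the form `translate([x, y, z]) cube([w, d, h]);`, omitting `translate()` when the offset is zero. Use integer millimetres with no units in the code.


translate([382, 470, 0]) cube([52, 52, 2047]);
translate([672, 470, 0]) cube([52, 52, 2047]);
translate([434, 470, 157]) cube([238, 52, 34]);
translate([434, 470, 406]) cube([238, 52, 34]);
translate([434, 470, 655]) cube([238, 52, 34]);
translate([434, 470, 904]) cube([238, 52, 34]);
translate([434, 470, 1153]) cube([238, 52, 34]);
translate([434, 470, 1402]) cube([238, 52, 34]);
translate([434, 470, 1651]) cube([238, 52, 34]);
translate([434, 470, 1900]) cube([238, 52, 34]);


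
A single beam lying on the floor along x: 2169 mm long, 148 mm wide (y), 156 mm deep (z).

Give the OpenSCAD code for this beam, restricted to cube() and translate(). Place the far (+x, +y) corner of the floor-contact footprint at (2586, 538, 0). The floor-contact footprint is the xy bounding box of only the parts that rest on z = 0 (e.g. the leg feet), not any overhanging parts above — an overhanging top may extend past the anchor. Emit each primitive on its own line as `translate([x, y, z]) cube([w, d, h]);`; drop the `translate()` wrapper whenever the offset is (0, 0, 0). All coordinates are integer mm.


translate([417, 390, 0]) cube([2169, 148, 156]);


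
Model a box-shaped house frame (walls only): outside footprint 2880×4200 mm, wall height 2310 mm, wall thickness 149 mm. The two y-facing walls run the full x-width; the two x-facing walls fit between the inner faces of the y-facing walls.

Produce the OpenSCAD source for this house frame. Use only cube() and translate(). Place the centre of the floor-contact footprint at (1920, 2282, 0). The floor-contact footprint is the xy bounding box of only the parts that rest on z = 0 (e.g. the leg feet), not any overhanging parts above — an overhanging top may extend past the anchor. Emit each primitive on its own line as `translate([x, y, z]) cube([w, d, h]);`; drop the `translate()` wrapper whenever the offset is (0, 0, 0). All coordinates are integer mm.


translate([480, 182, 0]) cube([2880, 149, 2310]);
translate([480, 4233, 0]) cube([2880, 149, 2310]);
translate([480, 331, 0]) cube([149, 3902, 2310]);
translate([3211, 331, 0]) cube([149, 3902, 2310]);


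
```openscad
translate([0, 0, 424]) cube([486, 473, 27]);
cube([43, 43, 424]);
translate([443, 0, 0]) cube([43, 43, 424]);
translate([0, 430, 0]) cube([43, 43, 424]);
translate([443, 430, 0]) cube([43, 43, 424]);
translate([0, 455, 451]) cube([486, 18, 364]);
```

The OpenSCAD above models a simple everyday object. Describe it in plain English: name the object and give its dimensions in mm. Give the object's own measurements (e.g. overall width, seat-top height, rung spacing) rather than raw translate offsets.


A chair. The seat is a 486×473×27 mm slab with its top at z = 451 mm, on four 43×43 mm corner legs (flush with the seat edges, standing on z = 0). A flat backrest 18 mm thick, 364 mm tall, spans the full seat width and rises from the seat top along its +y edge, rear face flush with the rear of the seat.


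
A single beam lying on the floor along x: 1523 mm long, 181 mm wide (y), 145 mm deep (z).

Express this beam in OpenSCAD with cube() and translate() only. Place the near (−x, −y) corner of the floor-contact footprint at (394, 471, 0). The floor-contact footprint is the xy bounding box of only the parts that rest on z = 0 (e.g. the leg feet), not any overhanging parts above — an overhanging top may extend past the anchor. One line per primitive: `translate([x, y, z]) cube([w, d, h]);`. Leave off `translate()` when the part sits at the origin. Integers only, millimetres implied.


translate([394, 471, 0]) cube([1523, 181, 145]);


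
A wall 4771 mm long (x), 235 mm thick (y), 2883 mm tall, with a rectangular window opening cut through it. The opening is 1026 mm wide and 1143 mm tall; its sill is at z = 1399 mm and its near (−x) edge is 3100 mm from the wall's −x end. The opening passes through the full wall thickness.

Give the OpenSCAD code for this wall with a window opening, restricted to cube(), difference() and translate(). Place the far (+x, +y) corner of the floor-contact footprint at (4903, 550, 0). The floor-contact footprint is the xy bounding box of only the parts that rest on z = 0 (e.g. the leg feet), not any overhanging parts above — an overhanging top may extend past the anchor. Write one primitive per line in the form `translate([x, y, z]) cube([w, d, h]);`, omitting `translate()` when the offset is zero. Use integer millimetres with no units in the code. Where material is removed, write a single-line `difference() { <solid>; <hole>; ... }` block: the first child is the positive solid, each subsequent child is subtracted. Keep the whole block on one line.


difference() { translate([132, 315, 0]) cube([4771, 235, 2883]); translate([3232, 315, 1399]) cube([1026, 235, 1143]); }


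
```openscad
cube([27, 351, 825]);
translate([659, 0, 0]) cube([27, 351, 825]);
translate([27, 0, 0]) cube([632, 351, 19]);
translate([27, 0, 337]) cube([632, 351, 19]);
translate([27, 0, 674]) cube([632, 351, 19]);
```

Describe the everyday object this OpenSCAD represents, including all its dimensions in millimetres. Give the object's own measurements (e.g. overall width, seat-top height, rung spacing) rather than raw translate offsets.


An open bookshelf. Two side panels, each 27 mm thick, 351 mm deep and 825 mm tall, stand 686 mm apart (outside-to-outside). Between them sit 3 shelves, each 19 mm thick and 351 mm deep, spanning the full gap between the sides. The bottom shelf rests on the floor (its underside at z = 0) and the clear gap between one shelf's top and the next shelf's underside is 318 mm.


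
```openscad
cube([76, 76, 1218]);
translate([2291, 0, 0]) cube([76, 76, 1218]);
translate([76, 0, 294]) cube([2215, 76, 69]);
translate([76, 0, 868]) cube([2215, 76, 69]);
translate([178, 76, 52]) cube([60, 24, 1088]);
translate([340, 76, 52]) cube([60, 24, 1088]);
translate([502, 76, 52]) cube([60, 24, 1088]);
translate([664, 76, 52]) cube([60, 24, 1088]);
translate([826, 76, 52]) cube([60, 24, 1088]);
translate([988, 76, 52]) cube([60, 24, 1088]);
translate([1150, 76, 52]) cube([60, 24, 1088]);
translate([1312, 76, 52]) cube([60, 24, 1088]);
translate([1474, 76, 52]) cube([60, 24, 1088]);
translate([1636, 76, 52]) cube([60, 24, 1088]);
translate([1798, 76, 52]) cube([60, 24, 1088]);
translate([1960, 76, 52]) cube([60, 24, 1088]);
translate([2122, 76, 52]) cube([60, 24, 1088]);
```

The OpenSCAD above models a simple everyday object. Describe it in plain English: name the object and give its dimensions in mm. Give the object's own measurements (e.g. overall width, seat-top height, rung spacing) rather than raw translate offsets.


A fence section. Two 76×76 mm posts, 1218 mm tall, stand on the floor with a clear span of 2215 mm between their inner faces. Two horizontal rails of 76×69 mm section span the gap between the posts with their undersides at z = 294 mm and z = 868 mm, flush with the posts' −y face. 13 pickets, each 60 mm wide, 24 mm thick and 1088 mm tall, are fixed to the +y face of the rails with their bottoms at z = 52 mm, spaced across the span with a 102 mm gap after the −x post and between neighbouring pickets, with 109 mm left before the +x post.


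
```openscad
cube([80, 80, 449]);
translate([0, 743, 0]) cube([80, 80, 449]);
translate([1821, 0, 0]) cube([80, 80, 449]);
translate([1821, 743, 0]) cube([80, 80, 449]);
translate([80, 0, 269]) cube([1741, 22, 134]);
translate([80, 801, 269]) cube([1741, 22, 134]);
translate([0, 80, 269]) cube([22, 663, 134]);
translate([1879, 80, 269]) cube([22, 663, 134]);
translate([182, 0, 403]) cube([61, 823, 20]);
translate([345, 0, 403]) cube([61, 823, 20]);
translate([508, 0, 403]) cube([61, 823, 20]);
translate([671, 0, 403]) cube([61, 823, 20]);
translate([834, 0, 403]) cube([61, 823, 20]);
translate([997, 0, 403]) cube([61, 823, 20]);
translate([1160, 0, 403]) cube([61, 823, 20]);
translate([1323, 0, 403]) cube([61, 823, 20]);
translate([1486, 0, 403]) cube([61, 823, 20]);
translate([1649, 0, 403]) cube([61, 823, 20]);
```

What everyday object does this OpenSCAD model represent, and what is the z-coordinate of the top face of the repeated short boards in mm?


A bed frame. The slat-top height is 423 mm.

Four posts, four rails, and a row of slats — a bed frame. Slats sit on the rails at z = 269 + 134 = 403; with slat thickness 20, the top is 423 mm.


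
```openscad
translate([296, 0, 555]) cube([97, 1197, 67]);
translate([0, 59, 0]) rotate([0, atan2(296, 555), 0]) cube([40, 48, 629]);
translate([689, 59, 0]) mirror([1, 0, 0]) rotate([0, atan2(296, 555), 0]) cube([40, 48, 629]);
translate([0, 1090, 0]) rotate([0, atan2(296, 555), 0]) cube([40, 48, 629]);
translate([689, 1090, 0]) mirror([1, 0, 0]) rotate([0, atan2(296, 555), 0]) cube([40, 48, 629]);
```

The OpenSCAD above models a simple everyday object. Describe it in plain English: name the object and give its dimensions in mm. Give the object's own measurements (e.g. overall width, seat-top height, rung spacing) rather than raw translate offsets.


A sawhorse. A 97×1197×67 mm beam (x, y, z) sits on two A-frame leg pairs. Each pair is two raked legs of 40×48 mm section (48 mm along y) splaying symmetrically in x. Each leg rises 555 mm vertically over 296 mm of horizontal reach and is 629 mm long along its own axis. Every leg's outer bottom edge rests on the floor and its outer top edge meets a bottom edge of the beam — the left legs (tilting toward +x) meet the beam's −x bottom edge, the right legs (their mirror images, tilting toward −x) meet its +x bottom edge — so the leg tops tuck under the beam, the beam's underside is 555 mm above the floor, and the feet are 689 mm apart outside-to-outside with the beam centred between them. The two leg pairs are set in 59 mm from either end of the beam.


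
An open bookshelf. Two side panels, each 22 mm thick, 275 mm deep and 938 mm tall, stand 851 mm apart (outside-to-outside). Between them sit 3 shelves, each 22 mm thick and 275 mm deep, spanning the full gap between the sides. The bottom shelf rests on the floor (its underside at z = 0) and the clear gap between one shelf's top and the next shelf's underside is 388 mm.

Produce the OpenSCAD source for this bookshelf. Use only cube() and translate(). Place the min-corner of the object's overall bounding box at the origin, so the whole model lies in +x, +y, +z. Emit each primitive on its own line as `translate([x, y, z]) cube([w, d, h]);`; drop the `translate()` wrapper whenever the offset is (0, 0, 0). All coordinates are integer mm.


cube([22, 275, 938]);
translate([829, 0, 0]) cube([22, 275, 938]);
translate([22, 0, 0]) cube([807, 275, 22]);
translate([22, 0, 410]) cube([807, 275, 22]);
translate([22, 0, 820]) cube([807, 275, 22]);


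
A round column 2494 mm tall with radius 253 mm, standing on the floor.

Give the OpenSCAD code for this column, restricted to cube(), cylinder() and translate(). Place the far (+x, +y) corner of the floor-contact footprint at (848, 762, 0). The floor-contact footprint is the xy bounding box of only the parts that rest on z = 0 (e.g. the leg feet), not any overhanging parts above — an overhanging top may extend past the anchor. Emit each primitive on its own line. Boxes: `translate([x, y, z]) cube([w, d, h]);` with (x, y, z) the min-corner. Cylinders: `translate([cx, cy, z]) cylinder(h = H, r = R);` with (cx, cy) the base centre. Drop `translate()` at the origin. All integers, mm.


translate([595, 509, 0]) cylinder(h = 2494, r = 253);


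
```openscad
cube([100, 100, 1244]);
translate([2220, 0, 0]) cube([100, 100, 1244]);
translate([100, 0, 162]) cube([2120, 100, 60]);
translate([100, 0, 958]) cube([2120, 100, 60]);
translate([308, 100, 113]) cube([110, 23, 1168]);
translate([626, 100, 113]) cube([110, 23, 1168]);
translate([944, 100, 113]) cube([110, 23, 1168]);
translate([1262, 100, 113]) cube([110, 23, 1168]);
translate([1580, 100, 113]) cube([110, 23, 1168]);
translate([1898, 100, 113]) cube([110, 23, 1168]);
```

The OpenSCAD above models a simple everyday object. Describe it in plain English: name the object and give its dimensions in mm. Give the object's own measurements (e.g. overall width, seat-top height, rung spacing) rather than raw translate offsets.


A fence section. Two 100×100 mm posts, 1244 mm tall, stand on the floor with a clear span of 2120 mm between their inner faces. Two horizontal rails of 100×60 mm section span the gap between the posts with their undersides at z = 162 mm and z = 958 mm, flush with the posts' −y face. 6 pickets, each 110 mm wide, 23 mm thick and 1168 mm tall, are fixed to the +y face of the rails with their bottoms at z = 113 mm, spaced across the span with a 208 mm gap after the −x post and between neighbouring pickets, with 212 mm left before the +x post.


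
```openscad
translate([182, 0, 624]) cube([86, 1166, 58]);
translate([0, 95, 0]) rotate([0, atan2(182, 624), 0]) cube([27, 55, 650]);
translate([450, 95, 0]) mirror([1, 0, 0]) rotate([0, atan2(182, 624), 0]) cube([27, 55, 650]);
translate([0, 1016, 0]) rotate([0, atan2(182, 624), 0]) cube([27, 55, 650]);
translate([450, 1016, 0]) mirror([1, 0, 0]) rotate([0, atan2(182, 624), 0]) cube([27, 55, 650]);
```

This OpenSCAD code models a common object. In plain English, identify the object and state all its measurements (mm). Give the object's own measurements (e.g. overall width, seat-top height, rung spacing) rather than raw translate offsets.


A sawhorse. A 86×1166×58 mm beam (x, y, z) sits on two A-frame leg pairs. Each pair is two raked legs of 27×55 mm section (55 mm along y) splaying symmetrically in x. Each leg rises 624 mm vertically over 182 mm of horizontal reach and is 650 mm long along its own axis. Every leg's outer bottom edge rests on the floor and its outer top edge meets a bottom edge of the beam — the left legs (tilting toward +x) meet the beam's −x bottom edge, the right legs (their mirror images, tilting toward −x) meet its +x bottom edge — so the leg tops tuck under the beam, the beam's underside is 624 mm above the floor, and the feet are 450 mm apart outside-to-outside with the beam centred between them. The two leg pairs are set in 95 mm from either end of the beam.


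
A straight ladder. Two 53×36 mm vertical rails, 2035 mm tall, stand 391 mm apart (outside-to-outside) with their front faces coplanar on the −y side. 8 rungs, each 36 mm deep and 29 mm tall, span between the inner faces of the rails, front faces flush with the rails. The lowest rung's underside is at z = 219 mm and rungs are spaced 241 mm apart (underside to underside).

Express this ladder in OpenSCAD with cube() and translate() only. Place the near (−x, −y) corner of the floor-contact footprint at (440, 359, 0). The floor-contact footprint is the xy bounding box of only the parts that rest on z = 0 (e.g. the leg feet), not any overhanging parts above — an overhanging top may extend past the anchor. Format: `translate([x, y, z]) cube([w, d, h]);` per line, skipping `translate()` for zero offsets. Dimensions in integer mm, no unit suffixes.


translate([440, 359, 0]) cube([53, 36, 2035]);
translate([778, 359, 0]) cube([53, 36, 2035]);
translate([493, 359, 219]) cube([285, 36, 29]);
translate([493, 359, 460]) cube([285, 36, 29]);
translate([493, 359, 701]) cube([285, 36, 29]);
translate([493, 359, 942]) cube([285, 36, 29]);
translate([493, 359, 1183]) cube([285, 36, 29]);
translate([493, 359, 1424]) cube([285, 36, 29]);
translate([493, 359, 1665]) cube([285, 36, 29]);
translate([493, 359, 1906]) cube([285, 36, 29]);


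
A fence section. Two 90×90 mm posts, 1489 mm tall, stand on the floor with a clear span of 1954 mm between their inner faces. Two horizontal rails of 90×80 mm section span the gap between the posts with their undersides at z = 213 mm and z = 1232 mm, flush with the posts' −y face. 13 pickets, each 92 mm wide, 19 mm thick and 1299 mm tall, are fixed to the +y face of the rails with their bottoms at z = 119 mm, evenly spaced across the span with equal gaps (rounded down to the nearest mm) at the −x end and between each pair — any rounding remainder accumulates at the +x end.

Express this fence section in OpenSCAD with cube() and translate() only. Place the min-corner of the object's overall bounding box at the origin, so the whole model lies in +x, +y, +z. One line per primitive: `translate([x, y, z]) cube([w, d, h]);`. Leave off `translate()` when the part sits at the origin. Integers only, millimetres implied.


cube([90, 90, 1489]);
translate([2044, 0, 0]) cube([90, 90, 1489]);
translate([90, 0, 213]) cube([1954, 90, 80]);
translate([90, 0, 1232]) cube([1954, 90, 80]);
translate([144, 90, 119]) cube([92, 19, 1299]);
translate([290, 90, 119]) cube([92, 19, 1299]);
translate([436, 90, 119]) cube([92, 19, 1299]);
translate([582, 90, 119]) cube([92, 19, 1299]);
translate([728, 90, 119]) cube([92, 19, 1299]);
translate([874, 90, 119]) cube([92, 19, 1299]);
translate([1020, 90, 119]) cube([92, 19, 1299]);
translate([1166, 90, 119]) cube([92, 19, 1299]);
translate([1312, 90, 119]) cube([92, 19, 1299]);
translate([1458, 90, 119]) cube([92, 19, 1299]);
translate([1604, 90, 119]) cube([92, 19, 1299]);
translate([1750, 90, 119]) cube([92, 19, 1299]);
translate([1896, 90, 119]) cube([92, 19, 1299]);


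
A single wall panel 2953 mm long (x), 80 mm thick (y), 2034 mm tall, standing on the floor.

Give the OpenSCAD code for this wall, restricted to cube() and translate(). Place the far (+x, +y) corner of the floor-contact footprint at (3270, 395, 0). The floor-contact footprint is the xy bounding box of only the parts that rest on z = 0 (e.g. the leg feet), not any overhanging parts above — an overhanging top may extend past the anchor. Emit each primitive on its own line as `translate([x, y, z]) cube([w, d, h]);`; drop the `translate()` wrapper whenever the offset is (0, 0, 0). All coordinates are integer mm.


translate([317, 315, 0]) cube([2953, 80, 2034]);


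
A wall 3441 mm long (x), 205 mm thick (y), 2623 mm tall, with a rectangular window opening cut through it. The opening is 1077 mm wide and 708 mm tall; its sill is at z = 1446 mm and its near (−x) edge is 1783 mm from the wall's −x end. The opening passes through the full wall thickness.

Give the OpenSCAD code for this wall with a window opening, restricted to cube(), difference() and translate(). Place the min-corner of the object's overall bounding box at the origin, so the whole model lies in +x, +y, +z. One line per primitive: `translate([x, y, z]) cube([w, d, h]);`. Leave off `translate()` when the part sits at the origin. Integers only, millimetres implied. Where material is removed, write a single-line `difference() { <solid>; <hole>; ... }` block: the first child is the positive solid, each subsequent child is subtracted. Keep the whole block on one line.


difference() { cube([3441, 205, 2623]); translate([1783, 0, 1446]) cube([1077, 205, 708]); }


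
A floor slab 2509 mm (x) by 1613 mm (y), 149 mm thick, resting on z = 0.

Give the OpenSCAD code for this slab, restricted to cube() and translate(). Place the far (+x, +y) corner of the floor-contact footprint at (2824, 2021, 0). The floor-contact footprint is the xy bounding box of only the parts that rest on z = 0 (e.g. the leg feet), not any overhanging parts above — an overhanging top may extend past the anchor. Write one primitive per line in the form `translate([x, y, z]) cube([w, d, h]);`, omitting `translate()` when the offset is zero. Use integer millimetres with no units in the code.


translate([315, 408, 0]) cube([2509, 1613, 149]);


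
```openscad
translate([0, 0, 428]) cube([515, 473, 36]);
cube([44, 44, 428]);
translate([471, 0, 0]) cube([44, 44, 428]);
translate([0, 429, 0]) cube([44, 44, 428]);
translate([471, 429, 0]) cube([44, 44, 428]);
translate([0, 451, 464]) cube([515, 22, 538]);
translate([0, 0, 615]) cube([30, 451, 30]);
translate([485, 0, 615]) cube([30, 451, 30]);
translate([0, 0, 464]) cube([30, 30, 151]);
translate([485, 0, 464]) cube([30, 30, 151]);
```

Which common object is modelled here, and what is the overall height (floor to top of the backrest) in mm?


A chair. The overall height is 1002 mm.

A slab on four corner posts with a tall panel at the back — a chair. The seat slab sits at z = 428 with thickness 36, and the 538 mm backrest starts at the seat top, so the overall height is 428 + 36 + 538 = 1002 mm.


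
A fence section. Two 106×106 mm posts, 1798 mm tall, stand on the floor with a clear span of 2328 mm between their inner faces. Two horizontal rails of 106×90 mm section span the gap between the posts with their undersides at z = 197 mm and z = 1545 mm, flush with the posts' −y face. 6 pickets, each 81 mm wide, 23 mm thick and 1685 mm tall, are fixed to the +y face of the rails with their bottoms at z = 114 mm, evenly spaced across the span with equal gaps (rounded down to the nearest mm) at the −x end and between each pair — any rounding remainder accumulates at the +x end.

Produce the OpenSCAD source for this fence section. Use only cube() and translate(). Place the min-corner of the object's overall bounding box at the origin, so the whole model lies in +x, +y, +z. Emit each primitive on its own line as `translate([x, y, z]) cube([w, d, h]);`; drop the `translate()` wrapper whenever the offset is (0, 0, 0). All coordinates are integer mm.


cube([106, 106, 1798]);
translate([2434, 0, 0]) cube([106, 106, 1798]);
translate([106, 0, 197]) cube([2328, 106, 90]);
translate([106, 0, 1545]) cube([2328, 106, 90]);
translate([369, 106, 114]) cube([81, 23, 1685]);
translate([713, 106, 114]) cube([81, 23, 1685]);
translate([1057, 106, 114]) cube([81, 23, 1685]);
translate([1401, 106, 114]) cube([81, 23, 1685]);
translate([1745, 106, 114]) cube([81, 23, 1685]);
translate([2089, 106, 114]) cube([81, 23, 1685]);


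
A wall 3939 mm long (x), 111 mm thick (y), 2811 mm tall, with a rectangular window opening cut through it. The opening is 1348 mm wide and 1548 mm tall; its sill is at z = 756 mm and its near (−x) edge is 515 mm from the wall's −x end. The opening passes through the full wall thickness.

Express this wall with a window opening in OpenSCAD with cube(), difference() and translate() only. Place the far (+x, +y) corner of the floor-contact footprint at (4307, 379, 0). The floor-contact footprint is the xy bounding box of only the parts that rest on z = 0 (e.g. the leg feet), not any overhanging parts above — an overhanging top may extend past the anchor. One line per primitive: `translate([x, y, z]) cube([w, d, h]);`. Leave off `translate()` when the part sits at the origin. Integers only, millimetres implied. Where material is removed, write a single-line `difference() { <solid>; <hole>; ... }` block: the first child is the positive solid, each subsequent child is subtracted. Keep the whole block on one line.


difference() { translate([368, 268, 0]) cube([3939, 111, 2811]); translate([883, 268, 756]) cube([1348, 111, 1548]); }


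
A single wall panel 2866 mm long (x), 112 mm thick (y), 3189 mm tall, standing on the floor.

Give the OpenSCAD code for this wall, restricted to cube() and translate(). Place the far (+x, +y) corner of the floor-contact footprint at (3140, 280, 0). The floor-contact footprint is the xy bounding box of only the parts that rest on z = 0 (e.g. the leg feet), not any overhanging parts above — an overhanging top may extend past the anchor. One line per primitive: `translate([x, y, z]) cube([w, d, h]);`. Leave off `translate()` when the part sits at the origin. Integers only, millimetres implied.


translate([274, 168, 0]) cube([2866, 112, 3189]);


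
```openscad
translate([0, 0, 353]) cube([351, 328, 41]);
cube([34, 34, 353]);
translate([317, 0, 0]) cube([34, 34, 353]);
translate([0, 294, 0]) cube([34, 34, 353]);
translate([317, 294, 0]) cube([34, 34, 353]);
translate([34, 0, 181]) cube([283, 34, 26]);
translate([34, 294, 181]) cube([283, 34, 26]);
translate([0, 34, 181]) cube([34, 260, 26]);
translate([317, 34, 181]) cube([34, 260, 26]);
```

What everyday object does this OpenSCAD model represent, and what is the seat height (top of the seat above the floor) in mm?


A stool. The seat height is 394 mm.

A 351×328×41 slab at z = 353 on four corner posts — a stool. The seat top is 353 + 41 = 394 mm.


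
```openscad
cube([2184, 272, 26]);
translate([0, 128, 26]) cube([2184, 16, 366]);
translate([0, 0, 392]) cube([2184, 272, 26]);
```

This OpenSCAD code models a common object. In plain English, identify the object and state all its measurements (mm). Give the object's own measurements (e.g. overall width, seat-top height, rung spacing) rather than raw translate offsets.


An I-beam lying along x, 2184 mm long. Overall section height 418 mm. Two flanges 272 mm wide (y) and 26 mm thick, one on the floor and one at the top; a web 16 mm thick runs between them, centred on the flange width.


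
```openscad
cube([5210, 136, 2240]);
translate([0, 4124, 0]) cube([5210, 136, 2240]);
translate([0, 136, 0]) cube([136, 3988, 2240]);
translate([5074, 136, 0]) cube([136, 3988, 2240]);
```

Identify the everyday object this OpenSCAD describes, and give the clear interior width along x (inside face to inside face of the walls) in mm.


A house (or room) frame. The interior width is 4938 mm.

Four 2240 mm walls enclosing a rectangle with no floor or roof — a room or house frame. Outside width is 5210 mm and wall thickness is 136 mm, so the interior width is 5210 − 2 × 136 = 4938 mm.


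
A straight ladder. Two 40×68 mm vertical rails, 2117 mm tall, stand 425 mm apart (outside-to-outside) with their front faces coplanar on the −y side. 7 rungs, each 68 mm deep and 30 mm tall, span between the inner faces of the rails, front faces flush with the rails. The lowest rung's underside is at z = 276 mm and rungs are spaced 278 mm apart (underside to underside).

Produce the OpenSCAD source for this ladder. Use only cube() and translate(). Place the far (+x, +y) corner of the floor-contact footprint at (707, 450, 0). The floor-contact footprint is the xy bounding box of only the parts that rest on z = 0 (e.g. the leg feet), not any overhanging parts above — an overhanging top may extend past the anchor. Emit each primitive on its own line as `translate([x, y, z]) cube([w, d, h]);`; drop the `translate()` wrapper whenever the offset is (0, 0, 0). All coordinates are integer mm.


translate([282, 382, 0]) cube([40, 68, 2117]);
translate([667, 382, 0]) cube([40, 68, 2117]);
translate([322, 382, 276]) cube([345, 68, 30]);
translate([322, 382, 554]) cube([345, 68, 30]);
translate([322, 382, 832]) cube([345, 68, 30]);
translate([322, 382, 1110]) cube([345, 68, 30]);
translate([322, 382, 1388]) cube([345, 68, 30]);
translate([322, 382, 1666]) cube([345, 68, 30]);
translate([322, 382, 1944]) cube([345, 68, 30]);


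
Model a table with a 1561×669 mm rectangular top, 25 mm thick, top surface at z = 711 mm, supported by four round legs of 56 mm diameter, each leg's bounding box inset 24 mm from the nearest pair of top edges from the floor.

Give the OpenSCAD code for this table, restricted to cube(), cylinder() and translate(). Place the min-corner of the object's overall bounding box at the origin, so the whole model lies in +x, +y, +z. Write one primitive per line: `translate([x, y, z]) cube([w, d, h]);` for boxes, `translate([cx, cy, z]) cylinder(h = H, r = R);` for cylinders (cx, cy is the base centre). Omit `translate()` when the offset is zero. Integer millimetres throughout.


translate([0, 0, 686]) cube([1561, 669, 25]);
translate([52, 52, 0]) cylinder(h = 686, r = 28);
translate([1509, 52, 0]) cylinder(h = 686, r = 28);
translate([52, 617, 0]) cylinder(h = 686, r = 28);
translate([1509, 617, 0]) cylinder(h = 686, r = 28);


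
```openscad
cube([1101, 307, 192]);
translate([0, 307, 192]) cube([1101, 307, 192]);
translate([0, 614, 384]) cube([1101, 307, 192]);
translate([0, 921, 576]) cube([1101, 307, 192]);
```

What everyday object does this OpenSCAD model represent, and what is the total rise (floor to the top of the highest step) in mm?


A staircase. The total rise is 768 mm.

4 identical blocks, each offset up and back from the previous — a staircase. Each step is 192 mm tall and there are 4 of them, so the total rise is 4 × 192 = 768 mm.


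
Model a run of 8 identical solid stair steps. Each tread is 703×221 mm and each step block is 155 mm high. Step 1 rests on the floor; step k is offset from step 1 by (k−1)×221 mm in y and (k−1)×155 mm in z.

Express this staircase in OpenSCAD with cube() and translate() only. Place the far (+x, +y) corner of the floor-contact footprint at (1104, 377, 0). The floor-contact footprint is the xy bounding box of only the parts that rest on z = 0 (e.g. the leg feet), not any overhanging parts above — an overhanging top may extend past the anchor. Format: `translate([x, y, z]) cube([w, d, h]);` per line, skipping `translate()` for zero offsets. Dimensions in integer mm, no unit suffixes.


translate([401, 156, 0]) cube([703, 221, 155]);
translate([401, 377, 155]) cube([703, 221, 155]);
translate([401, 598, 310]) cube([703, 221, 155]);
translate([401, 819, 465]) cube([703, 221, 155]);
translate([401, 1040, 620]) cube([703, 221, 155]);
translate([401, 1261, 775]) cube([703, 221, 155]);
translate([401, 1482, 930]) cube([703, 221, 155]);
translate([401, 1703, 1085]) cube([703, 221, 155]);


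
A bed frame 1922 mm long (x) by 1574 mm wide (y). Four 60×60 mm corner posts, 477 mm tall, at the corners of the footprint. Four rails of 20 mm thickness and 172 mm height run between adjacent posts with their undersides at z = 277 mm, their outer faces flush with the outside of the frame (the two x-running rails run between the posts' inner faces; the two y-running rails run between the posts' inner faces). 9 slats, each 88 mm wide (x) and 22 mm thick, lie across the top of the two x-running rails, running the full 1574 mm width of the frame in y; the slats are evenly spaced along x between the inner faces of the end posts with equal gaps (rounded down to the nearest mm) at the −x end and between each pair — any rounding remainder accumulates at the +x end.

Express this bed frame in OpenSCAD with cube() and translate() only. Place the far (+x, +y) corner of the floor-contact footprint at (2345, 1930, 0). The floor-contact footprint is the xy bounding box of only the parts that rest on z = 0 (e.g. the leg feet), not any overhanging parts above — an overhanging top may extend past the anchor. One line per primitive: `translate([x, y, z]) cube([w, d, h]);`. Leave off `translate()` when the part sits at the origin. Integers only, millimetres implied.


// slat z = rail_z + rail_h = 277 + 172 = 449
// slat gap = ⌊(1802 − 9·88) / 10⌋ = 101
translate([423, 356, 0]) cube([60, 60, 477]);
translate([423, 1870, 0]) cube([60, 60, 477]);
translate([2285, 356, 0]) cube([60, 60, 477]);
translate([2285, 1870, 0]) cube([60, 60, 477]);
translate([483, 356, 277]) cube([1802, 20, 172]);
translate([483, 1910, 277]) cube([1802, 20, 172]);
translate([423, 416, 277]) cube([20, 1454, 172]);
translate([2325, 416, 277]) cube([20, 1454, 172]);
translate([584, 356, 449]) cube([88, 1574, 22]);
translate([773, 356, 449]) cube([88, 1574, 22]);
translate([962, 356, 449]) cube([88, 1574, 22]);
translate([1151, 356, 449]) cube([88, 1574, 22]);
translate([1340, 356, 449]) cube([88, 1574, 22]);
translate([1529, 356, 449]) cube([88, 1574, 22]);
translate([1718, 356, 449]) cube([88, 1574, 22]);
translate([1907, 356, 449]) cube([88, 1574, 22]);
translate([2096, 356, 449]) cube([88, 1574, 22]);


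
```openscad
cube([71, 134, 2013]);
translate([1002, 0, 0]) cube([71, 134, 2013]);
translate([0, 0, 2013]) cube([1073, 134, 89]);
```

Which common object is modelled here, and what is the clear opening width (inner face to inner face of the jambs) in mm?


A door frame. The clear opening width is 931 mm.

Two 2013 mm tall posts with a header on top — a door frame. The left jamb is 71 mm wide at x = 0; the right jamb starts at x = 1002. The clear opening is 1002 − 71 = 931 mm.


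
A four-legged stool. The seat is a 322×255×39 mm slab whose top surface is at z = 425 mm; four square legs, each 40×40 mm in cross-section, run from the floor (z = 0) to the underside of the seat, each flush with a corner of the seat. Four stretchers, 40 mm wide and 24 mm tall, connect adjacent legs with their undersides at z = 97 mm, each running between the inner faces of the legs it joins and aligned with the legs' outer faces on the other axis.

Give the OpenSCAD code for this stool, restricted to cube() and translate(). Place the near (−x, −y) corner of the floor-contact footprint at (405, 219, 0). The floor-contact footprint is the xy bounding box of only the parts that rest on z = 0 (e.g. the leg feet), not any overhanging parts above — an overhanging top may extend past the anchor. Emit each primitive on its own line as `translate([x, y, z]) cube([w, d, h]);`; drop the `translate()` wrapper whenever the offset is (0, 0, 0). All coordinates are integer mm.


translate([405, 219, 386]) cube([322, 255, 39]);
translate([405, 219, 0]) cube([40, 40, 386]);
translate([687, 219, 0]) cube([40, 40, 386]);
translate([405, 434, 0]) cube([40, 40, 386]);
translate([687, 434, 0]) cube([40, 40, 386]);
translate([445, 219, 97]) cube([242, 40, 24]);
translate([445, 434, 97]) cube([242, 40, 24]);
translate([405, 259, 97]) cube([40, 175, 24]);
translate([687, 259, 97]) cube([40, 175, 24]);


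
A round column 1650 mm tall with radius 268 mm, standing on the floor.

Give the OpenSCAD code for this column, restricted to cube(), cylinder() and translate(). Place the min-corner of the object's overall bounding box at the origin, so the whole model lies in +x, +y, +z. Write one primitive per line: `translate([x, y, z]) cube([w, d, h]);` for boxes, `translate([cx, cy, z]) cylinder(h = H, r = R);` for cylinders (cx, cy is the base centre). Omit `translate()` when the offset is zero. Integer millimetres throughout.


translate([268, 268, 0]) cylinder(h = 1650, r = 268);


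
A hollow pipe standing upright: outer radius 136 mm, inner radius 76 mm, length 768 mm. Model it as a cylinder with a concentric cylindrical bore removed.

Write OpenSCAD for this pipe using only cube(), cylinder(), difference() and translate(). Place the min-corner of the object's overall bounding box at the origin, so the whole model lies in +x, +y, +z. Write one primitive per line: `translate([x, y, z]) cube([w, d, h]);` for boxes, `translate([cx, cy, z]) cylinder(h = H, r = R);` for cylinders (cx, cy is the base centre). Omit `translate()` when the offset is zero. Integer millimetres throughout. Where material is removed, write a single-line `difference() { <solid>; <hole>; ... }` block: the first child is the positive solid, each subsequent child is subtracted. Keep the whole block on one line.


difference() { translate([136, 136, 0]) cylinder(h = 768, r = 136); translate([136, 136, 0]) cylinder(h = 768, r = 76); }


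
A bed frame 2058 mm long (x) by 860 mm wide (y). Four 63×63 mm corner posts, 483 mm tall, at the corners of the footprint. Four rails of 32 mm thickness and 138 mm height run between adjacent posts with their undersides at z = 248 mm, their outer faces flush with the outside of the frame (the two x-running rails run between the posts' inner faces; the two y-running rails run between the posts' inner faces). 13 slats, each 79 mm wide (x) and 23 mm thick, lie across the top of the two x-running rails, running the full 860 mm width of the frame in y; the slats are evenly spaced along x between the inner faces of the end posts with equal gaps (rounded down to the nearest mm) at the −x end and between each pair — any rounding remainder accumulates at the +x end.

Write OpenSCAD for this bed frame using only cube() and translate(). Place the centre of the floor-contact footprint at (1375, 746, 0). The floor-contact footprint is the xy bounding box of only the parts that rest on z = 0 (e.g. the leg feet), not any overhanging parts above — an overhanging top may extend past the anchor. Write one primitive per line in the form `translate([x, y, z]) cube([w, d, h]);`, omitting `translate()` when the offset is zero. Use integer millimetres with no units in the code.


translate([346, 316, 0]) cube([63, 63, 483]);
translate([346, 1113, 0]) cube([63, 63, 483]);
translate([2341, 316, 0]) cube([63, 63, 483]);
translate([2341, 1113, 0]) cube([63, 63, 483]);
translate([409, 316, 248]) cube([1932, 32, 138]);
translate([409, 1144, 248]) cube([1932, 32, 138]);
translate([346, 379, 248]) cube([32, 734, 138]);
translate([2372, 379, 248]) cube([32, 734, 138]);
translate([473, 316, 386]) cube([79, 860, 23]);
translate([616, 316, 386]) cube([79, 860, 23]);
translate([759, 316, 386]) cube([79, 860, 23]);
translate([902, 316, 386]) cube([79, 860, 23]);
translate([1045, 316, 386]) cube([79, 860, 23]);
translate([1188, 316, 386]) cube([79, 860, 23]);
translate([1331, 316, 386]) cube([79, 860, 23]);
translate([1474, 316, 386]) cube([79, 860, 23]);
translate([1617, 316, 386]) cube([79, 860, 23]);
translate([1760, 316, 386]) cube([79, 860, 23]);
translate([1903, 316, 386]) cube([79, 860, 23]);
translate([2046, 316, 386]) cube([79, 860, 23]);
translate([2189, 316, 386]) cube([79, 860, 23]);
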